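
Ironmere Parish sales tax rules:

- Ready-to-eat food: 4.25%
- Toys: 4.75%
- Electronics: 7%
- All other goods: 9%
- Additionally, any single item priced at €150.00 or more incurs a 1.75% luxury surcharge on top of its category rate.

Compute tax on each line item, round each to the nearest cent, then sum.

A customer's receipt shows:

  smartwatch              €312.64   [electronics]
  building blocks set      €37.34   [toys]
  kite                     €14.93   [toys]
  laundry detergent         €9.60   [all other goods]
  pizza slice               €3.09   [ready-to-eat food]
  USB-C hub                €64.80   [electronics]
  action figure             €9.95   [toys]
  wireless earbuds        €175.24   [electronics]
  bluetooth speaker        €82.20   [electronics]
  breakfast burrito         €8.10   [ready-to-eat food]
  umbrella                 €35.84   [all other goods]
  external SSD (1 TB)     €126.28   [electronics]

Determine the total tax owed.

Smartwatch €312.64: electronics → 7% + 1.75% surcharge = 8.75% → €27.36
Building blocks set €37.34: toys → 4.75% → €1.77
Kite €14.93: toys → 4.75% → €0.71
Laundry detergent €9.60: all other goods → 9% → €0.86
Pizza slice €3.09: ready-to-eat food → 4.25% → €0.13
USB-C hub €64.80: electronics → 7% → €4.54
Action figure €9.95: toys → 4.75% → €0.47
Wireless earbuds €175.24: electronics → 7% + 1.75% surcharge = 8.75% → €15.33
Bluetooth speaker €82.20: electronics → 7% → €5.75
Breakfast burrito €8.10: ready-to-eat food → 4.25% → €0.34
Umbrella €35.84: all other goods → 9% → €3.23
External SSD (1 TB) €126.28: electronics → 7% → €8.84
Total tax = €27.36 + €1.77 + €0.71 + €0.86 + €0.13 + €4.54 + €0.47 + €15.33 + €5.75 + €0.34 + €3.23 + €8.84 = €69.33

€69.33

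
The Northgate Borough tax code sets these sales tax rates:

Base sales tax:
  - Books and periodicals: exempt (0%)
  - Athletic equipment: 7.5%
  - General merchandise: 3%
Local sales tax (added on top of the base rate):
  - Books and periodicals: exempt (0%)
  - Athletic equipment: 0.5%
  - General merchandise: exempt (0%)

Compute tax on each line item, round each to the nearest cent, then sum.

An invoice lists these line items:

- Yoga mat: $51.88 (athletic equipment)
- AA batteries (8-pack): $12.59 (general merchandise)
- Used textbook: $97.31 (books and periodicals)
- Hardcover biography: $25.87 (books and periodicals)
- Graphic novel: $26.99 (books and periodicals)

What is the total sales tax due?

$4.53

Yoga mat $51.88: athletic equipment → 7.5% + 0.5% local = 8% → $4.15
AA batteries (8-pack) $12.59: general merchandise → 3% + 0% local = 3% → $0.38
Used textbook $97.31: books and periodicals → 0% + 0% local = 0% → $0.00
Hardcover biography $25.87: books and periodicals → 0% + 0% local = 0% → $0.00
Graphic novel $26.99: books and periodicals → 0% + 0% local = 0% → $0.00
Total tax = $4.15 + $0.38 = $4.53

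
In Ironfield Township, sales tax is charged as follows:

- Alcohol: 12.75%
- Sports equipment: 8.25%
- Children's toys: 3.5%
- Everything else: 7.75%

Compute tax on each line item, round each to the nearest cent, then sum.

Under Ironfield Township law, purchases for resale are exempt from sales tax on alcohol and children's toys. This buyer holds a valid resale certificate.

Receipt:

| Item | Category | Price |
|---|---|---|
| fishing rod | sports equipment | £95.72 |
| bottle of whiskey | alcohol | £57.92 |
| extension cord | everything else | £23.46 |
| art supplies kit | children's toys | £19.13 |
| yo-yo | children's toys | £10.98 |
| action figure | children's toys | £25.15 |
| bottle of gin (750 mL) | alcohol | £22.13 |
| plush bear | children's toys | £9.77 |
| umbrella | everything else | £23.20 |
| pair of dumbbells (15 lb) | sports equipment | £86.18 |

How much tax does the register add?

£18.63

Fishing rod £95.72: sports equipment → 8.25% → £7.90
Bottle of whiskey £57.92: alcohol, buyer-exempt → 0% → £0.00
Extension cord £23.46: everything else → 7.75% → £1.82
Art supplies kit £19.13: children's toys, buyer-exempt → 0% → £0.00
Yo-yo £10.98: children's toys, buyer-exempt → 0% → £0.00
Action figure £25.15: children's toys, buyer-exempt → 0% → £0.00
Bottle of gin (750 mL) £22.13: alcohol, buyer-exempt → 0% → £0.00
Plush bear £9.77: children's toys, buyer-exempt → 0% → £0.00
Umbrella £23.20: everything else → 7.75% → £1.80
Pair of dumbbells (15 lb) £86.18: sports equipment → 8.25% → £7.11
Total tax = £7.90 + £1.82 + £1.80 + £7.11 = £18.63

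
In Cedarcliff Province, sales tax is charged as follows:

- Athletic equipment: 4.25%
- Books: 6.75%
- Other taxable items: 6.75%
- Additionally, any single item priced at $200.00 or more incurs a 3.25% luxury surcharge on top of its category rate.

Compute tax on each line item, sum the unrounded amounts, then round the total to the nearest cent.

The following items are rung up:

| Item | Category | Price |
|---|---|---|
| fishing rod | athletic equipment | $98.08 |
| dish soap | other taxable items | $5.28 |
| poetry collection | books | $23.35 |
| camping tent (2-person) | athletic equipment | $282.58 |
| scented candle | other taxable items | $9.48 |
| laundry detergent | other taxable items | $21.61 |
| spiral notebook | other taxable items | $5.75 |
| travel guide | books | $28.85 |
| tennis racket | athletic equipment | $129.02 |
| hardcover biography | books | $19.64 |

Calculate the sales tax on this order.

Fishing rod $98.08: athletic equipment → 4.25% → $4.1684
Dish soap $5.28: other taxable items → 6.75% → $0.3564
Poetry collection $23.35: books → 6.75% → $1.576125
Camping tent (2-person) $282.58: athletic equipment → 4.25% + 3.25% surcharge = 7.5% → $21.1935
Scented candle $9.48: other taxable items → 6.75% → $0.6399
Laundry detergent $21.61: other taxable items → 6.75% → $1.458675
Spiral notebook $5.75: other taxable items → 6.75% → $0.388125
Travel guide $28.85: books → 6.75% → $1.947375
Tennis racket $129.02: athletic equipment → 4.25% → $5.48335
Hardcover biography $19.64: books → 6.75% → $1.3257
Unrounded tax sum = $38.53755 → $38.54

$38.54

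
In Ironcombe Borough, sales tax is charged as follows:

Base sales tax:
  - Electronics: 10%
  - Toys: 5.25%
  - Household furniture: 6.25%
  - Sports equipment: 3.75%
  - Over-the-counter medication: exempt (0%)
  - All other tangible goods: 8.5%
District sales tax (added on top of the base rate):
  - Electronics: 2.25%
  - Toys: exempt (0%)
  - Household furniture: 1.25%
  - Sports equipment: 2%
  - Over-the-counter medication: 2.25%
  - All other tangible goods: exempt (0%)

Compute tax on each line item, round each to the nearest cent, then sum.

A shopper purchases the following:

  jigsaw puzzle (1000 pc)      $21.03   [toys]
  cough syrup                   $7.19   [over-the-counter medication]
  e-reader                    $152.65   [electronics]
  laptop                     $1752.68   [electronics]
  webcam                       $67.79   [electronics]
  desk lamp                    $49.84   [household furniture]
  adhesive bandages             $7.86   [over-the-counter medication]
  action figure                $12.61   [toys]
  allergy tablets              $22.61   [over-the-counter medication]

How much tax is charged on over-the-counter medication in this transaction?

Cough syrup $7.19: over-the-counter medication → 0% + 2.25% district = 2.25% → $0.16
Adhesive bandages $7.86: over-the-counter medication → 0% + 2.25% district = 2.25% → $0.18
Allergy tablets $22.61: over-the-counter medication → 0% + 2.25% district = 2.25% → $0.51
Tax on over-the-counter medication = $0.16 + $0.18 + $0.51 = $0.85

$0.85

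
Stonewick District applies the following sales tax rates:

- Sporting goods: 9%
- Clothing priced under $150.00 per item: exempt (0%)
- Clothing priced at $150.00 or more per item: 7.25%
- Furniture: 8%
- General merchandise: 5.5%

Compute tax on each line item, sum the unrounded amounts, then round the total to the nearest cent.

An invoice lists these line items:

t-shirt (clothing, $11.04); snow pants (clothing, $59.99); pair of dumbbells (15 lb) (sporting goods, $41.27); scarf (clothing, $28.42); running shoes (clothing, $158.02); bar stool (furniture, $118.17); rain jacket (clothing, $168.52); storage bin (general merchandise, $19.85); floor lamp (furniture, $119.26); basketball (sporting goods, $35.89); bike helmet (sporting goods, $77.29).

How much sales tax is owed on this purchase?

$57.66

T-shirt $11.04: clothing, under $150.00 → 0% → $0.00
Snow pants $59.99: clothing, under $150.00 → 0% → $0.00
Pair of dumbbells (15 lb) $41.27: sporting goods → 9% → $3.7143
Scarf $28.42: clothing, under $150.00 → 0% → $0.00
Running shoes $158.02: clothing, $150.00 or more → 7.25% → $11.45645
Bar stool $118.17: furniture → 8% → $9.4536
Rain jacket $168.52: clothing, $150.00 or more → 7.25% → $12.2177
Storage bin $19.85: general merchandise → 5.5% → $1.09175
Floor lamp $119.26: furniture → 8% → $9.5408
Basketball $35.89: sporting goods → 9% → $3.2301
Bike helmet $77.29: sporting goods → 9% → $6.9561
Unrounded tax sum = $57.6608 → $57.66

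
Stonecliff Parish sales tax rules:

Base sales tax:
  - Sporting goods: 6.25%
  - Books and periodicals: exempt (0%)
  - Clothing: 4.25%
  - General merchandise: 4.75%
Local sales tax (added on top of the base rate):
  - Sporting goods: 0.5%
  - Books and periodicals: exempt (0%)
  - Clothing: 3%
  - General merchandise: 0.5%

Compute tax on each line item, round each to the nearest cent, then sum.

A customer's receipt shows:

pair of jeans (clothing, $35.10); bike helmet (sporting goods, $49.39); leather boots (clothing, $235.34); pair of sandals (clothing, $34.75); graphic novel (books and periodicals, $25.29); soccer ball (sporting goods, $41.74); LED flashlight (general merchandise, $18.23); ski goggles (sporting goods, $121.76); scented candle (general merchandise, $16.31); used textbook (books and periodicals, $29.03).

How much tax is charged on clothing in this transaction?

$22.12

Pair of jeans $35.10: clothing → 4.25% + 3% local = 7.25% → $2.54
Leather boots $235.34: clothing → 4.25% + 3% local = 7.25% → $17.06
Pair of sandals $34.75: clothing → 4.25% + 3% local = 7.25% → $2.52
Tax on clothing = $2.54 + $17.06 + $2.52 = $22.12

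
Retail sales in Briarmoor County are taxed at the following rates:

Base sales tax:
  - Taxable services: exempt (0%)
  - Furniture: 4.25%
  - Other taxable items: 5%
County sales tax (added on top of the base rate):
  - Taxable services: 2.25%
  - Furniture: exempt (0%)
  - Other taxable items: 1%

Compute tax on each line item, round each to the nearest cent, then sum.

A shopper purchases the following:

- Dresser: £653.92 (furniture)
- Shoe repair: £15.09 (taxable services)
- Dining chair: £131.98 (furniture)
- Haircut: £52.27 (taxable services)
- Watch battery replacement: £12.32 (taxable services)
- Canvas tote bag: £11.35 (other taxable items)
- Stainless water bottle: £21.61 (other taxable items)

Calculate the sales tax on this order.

£37.18

Dresser £653.92: furniture → 4.25% + 0% county = 4.25% → £27.79
Shoe repair £15.09: taxable services → 0% + 2.25% county = 2.25% → £0.34
Dining chair £131.98: furniture → 4.25% + 0% county = 4.25% → £5.61
Haircut £52.27: taxable services → 0% + 2.25% county = 2.25% → £1.18
Watch battery replacement £12.32: taxable services → 0% + 2.25% county = 2.25% → £0.28
Canvas tote bag £11.35: other taxable items → 5% + 1% county = 6% → £0.68
Stainless water bottle £21.61: other taxable items → 5% + 1% county = 6% → £1.30
Total tax = £27.79 + £0.34 + £5.61 + £1.18 + £0.28 + £0.68 + £1.30 = £37.18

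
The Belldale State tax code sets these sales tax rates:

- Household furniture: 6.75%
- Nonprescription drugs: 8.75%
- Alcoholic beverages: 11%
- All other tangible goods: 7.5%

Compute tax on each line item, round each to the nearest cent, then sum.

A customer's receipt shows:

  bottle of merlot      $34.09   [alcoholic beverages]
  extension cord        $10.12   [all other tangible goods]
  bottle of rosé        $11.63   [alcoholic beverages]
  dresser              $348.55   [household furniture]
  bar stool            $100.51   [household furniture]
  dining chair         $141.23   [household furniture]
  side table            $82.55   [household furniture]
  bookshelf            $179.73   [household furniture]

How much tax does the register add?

Bottle of merlot $34.09: alcoholic beverages → 11% → $3.75
Extension cord $10.12: all other tangible goods → 7.5% → $0.76
Bottle of rosé $11.63: alcoholic beverages → 11% → $1.28
Dresser $348.55: household furniture → 6.75% → $23.53
Bar stool $100.51: household furniture → 6.75% → $6.78
Dining chair $141.23: household furniture → 6.75% → $9.53
Side table $82.55: household furniture → 6.75% → $5.57
Bookshelf $179.73: household furniture → 6.75% → $12.13
Total tax = $3.75 + $0.76 + $1.28 + $23.53 + $6.78 + $9.53 + $5.57 + $12.13 = $63.33

$63.33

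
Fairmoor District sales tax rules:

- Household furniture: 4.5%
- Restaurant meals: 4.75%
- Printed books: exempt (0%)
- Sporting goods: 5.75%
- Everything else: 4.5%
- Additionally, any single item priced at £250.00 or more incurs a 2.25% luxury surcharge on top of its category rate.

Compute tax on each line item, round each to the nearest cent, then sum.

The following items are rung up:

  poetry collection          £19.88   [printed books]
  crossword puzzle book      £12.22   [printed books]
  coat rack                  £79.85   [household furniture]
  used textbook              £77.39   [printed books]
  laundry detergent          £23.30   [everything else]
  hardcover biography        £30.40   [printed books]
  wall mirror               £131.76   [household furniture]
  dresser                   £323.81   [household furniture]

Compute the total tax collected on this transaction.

£32.43

Poetry collection £19.88: printed books → 0% → £0.00
Crossword puzzle book £12.22: printed books → 0% → £0.00
Coat rack £79.85: household furniture → 4.5% → £3.59
Used textbook £77.39: printed books → 0% → £0.00
Laundry detergent £23.30: everything else → 4.5% → £1.05
Hardcover biography £30.40: printed books → 0% → £0.00
Wall mirror £131.76: household furniture → 4.5% → £5.93
Dresser £323.81: household furniture → 4.5% + 2.25% surcharge = 6.75% → £21.86
Total tax = £3.59 + £1.05 + £5.93 + £21.86 = £32.43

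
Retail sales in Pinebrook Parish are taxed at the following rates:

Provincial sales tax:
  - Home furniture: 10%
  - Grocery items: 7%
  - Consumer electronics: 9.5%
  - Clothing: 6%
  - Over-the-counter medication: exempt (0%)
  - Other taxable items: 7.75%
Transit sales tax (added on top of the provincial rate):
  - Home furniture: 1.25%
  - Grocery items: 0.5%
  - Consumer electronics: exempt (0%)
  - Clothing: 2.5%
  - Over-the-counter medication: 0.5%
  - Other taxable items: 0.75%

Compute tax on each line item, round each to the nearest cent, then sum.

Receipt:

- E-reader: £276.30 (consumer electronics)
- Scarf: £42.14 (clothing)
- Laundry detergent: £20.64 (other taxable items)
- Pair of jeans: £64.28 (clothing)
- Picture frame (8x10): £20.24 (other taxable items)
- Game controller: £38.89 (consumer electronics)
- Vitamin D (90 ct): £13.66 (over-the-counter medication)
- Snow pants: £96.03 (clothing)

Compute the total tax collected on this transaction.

£50.68

E-reader £276.30: consumer electronics → 9.5% + 0% transit = 9.5% → £26.25
Scarf £42.14: clothing → 6% + 2.5% transit = 8.5% → £3.58
Laundry detergent £20.64: other taxable items → 7.75% + 0.75% transit = 8.5% → £1.75
Pair of jeans £64.28: clothing → 6% + 2.5% transit = 8.5% → £5.46
Picture frame (8x10) £20.24: other taxable items → 7.75% + 0.75% transit = 8.5% → £1.72
Game controller £38.89: consumer electronics → 9.5% + 0% transit = 9.5% → £3.69
Vitamin D (90 ct) £13.66: over-the-counter medication → 0% + 0.5% transit = 0.5% → £0.07
Snow pants £96.03: clothing → 6% + 2.5% transit = 8.5% → £8.16
Total tax = £26.25 + £3.58 + £1.75 + £5.46 + £1.72 + £3.69 + £0.07 + £8.16 = £50.68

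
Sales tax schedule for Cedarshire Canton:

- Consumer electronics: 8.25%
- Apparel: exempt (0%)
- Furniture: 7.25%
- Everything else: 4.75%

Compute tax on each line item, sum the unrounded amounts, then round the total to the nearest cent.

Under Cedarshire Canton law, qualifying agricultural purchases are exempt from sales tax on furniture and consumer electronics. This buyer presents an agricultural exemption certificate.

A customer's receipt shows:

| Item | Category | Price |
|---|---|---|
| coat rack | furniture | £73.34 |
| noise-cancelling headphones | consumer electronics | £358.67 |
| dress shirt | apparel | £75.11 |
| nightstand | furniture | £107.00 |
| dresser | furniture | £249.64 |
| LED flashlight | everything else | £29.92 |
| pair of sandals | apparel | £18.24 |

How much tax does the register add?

£1.42

Coat rack £73.34: furniture, buyer-exempt → 0% → £0.00
Noise-cancelling headphones £358.67: consumer electronics, buyer-exempt → 0% → £0.00
Dress shirt £75.11: apparel → 0% → £0.00
Nightstand £107.00: furniture, buyer-exempt → 0% → £0.00
Dresser £249.64: furniture, buyer-exempt → 0% → £0.00
LED flashlight £29.92: everything else → 4.75% → £1.4212
Pair of sandals £18.24: apparel → 0% → £0.00
Unrounded tax sum = £1.4212 → £1.42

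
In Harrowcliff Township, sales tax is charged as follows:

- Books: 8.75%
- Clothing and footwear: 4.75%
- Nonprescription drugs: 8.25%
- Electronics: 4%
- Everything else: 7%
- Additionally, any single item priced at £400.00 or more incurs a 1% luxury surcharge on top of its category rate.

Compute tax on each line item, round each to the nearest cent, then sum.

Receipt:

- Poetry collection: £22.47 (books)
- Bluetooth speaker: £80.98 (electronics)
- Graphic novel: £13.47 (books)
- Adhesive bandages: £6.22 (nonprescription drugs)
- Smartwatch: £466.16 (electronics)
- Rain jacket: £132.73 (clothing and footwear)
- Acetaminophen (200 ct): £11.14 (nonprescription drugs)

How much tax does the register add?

Poetry collection £22.47: books → 8.75% → £1.97
Bluetooth speaker £80.98: electronics → 4% → £3.24
Graphic novel £13.47: books → 8.75% → £1.18
Adhesive bandages £6.22: nonprescription drugs → 8.25% → £0.51
Smartwatch £466.16: electronics → 4% + 1% surcharge = 5% → £23.31
Rain jacket £132.73: clothing and footwear → 4.75% → £6.30
Acetaminophen (200 ct) £11.14: nonprescription drugs → 8.25% → £0.92
Total tax = £1.97 + £3.24 + £1.18 + £0.51 + £23.31 + £6.30 + £0.92 = £37.43

£37.43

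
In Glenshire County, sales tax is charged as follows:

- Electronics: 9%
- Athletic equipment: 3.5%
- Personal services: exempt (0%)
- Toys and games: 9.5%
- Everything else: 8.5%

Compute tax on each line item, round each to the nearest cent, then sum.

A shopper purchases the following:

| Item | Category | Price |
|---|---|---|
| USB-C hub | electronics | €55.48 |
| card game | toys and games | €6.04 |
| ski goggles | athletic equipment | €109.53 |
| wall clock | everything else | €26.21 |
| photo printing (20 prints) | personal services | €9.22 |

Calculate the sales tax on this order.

USB-C hub €55.48: electronics → 9% → €4.99
Card game €6.04: toys and games → 9.5% → €0.57
Ski goggles €109.53: athletic equipment → 3.5% → €3.83
Wall clock €26.21: everything else → 8.5% → €2.23
Photo printing (20 prints) €9.22: personal services → 0% → €0.00
Total tax = €4.99 + €0.57 + €3.83 + €2.23 = €11.62

€11.62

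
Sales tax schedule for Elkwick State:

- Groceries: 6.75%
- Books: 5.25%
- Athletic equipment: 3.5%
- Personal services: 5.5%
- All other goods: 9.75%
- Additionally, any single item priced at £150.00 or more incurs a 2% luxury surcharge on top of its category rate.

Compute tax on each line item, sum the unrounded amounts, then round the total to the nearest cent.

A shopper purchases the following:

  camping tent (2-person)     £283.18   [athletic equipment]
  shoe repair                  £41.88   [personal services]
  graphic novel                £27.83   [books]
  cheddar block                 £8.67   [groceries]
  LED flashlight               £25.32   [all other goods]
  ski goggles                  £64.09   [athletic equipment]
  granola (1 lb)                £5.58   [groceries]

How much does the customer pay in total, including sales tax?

£481.56

Camping tent (2-person) £283.18: athletic equipment → 3.5% + 2% surcharge = 5.5% → £15.5749
Shoe repair £41.88: personal services → 5.5% → £2.3034
Graphic novel £27.83: books → 5.25% → £1.461075
Cheddar block £8.67: groceries → 6.75% → £0.585225
LED flashlight £25.32: all other goods → 9.75% → £2.4687
Ski goggles £64.09: athletic equipment → 3.5% → £2.24315
Granola (1 lb) £5.58: groceries → 6.75% → £0.37665
Subtotal = £456.55; unrounded tax = £25.0131 → £25.01; total due = £481.56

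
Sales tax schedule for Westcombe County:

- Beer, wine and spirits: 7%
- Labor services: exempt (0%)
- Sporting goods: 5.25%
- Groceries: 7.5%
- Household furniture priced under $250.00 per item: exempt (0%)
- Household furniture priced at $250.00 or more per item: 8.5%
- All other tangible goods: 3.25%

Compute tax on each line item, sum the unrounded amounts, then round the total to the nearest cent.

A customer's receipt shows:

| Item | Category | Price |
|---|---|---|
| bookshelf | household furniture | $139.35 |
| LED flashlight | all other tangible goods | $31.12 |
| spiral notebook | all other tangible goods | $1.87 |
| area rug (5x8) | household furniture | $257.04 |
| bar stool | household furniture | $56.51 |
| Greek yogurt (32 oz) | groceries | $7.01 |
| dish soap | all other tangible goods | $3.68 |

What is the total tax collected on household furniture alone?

Bookshelf $139.35: household furniture, under $250.00 → 0% → $0.00
Area rug (5x8) $257.04: household furniture, $250.00 or more → 8.5% → $21.8484
Bar stool $56.51: household furniture, under $250.00 → 0% → $0.00
Tax on household furniture: unrounded sum = $21.8484 → $21.85

$21.85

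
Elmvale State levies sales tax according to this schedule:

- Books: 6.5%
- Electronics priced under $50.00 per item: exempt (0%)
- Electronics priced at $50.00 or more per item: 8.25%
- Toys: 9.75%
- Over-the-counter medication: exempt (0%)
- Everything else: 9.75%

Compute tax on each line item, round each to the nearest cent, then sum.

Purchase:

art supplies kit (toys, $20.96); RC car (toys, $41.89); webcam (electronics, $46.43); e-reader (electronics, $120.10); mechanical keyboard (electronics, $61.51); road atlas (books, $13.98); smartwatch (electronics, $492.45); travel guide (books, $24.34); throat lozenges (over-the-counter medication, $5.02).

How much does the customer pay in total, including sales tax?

$890.90

Art supplies kit $20.96: toys → 9.75% → $2.04
RC car $41.89: toys → 9.75% → $4.08
Webcam $46.43: electronics, under $50.00 → 0% → $0.00
E-reader $120.10: electronics, $50.00 or more → 8.25% → $9.91
Mechanical keyboard $61.51: electronics, $50.00 or more → 8.25% → $5.07
Road atlas $13.98: books → 6.5% → $0.91
Smartwatch $492.45: electronics, $50.00 or more → 8.25% → $40.63
Travel guide $24.34: books → 6.5% → $1.58
Throat lozenges $5.02: over-the-counter medication → 0% → $0.00
Subtotal = $826.68; tax = $64.22; total due = $890.90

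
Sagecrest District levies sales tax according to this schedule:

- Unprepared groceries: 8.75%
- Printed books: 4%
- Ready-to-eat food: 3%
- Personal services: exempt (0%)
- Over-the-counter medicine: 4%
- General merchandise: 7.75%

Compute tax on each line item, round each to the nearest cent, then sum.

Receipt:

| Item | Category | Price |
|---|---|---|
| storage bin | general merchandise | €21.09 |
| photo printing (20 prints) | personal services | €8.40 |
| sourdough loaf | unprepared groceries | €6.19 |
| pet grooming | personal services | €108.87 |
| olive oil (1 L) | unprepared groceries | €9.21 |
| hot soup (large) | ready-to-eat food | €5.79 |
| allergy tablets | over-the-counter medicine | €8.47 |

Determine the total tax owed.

€3.49

Storage bin €21.09: general merchandise → 7.75% → €1.63
Photo printing (20 prints) €8.40: personal services → 0% → €0.00
Sourdough loaf €6.19: unprepared groceries → 8.75% → €0.54
Pet grooming €108.87: personal services → 0% → €0.00
Olive oil (1 L) €9.21: unprepared groceries → 8.75% → €0.81
Hot soup (large) €5.79: ready-to-eat food → 3% → €0.17
Allergy tablets €8.47: over-the-counter medicine → 4% → €0.34
Total tax = €1.63 + €0.54 + €0.81 + €0.17 + €0.34 = €3.49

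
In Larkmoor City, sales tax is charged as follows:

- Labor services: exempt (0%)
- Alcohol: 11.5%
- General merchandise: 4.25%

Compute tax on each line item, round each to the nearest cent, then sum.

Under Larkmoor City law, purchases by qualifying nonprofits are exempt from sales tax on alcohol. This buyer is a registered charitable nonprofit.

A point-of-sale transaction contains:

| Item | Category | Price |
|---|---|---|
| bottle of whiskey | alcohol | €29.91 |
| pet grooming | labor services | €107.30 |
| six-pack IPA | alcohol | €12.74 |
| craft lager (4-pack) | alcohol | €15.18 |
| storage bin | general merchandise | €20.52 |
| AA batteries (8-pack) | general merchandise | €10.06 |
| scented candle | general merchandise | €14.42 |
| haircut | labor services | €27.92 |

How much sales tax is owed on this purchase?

€1.91

Bottle of whiskey €29.91: alcohol, buyer-exempt → 0% → €0.00
Pet grooming €107.30: labor services → 0% → €0.00
Six-pack IPA €12.74: alcohol, buyer-exempt → 0% → €0.00
Craft lager (4-pack) €15.18: alcohol, buyer-exempt → 0% → €0.00
Storage bin €20.52: general merchandise → 4.25% → €0.87
AA batteries (8-pack) €10.06: general merchandise → 4.25% → €0.43
Scented candle €14.42: general merchandise → 4.25% → €0.61
Haircut €27.92: labor services → 0% → €0.00
Total tax = €0.87 + €0.43 + €0.61 = €1.91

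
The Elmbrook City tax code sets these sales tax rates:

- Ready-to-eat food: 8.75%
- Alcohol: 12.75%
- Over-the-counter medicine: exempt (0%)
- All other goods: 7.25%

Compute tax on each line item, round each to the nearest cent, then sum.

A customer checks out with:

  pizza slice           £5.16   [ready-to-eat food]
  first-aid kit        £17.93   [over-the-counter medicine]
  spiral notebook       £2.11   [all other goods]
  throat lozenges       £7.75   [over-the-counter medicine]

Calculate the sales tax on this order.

Pizza slice £5.16: ready-to-eat food → 8.75% → £0.45
First-aid kit £17.93: over-the-counter medicine → 0% → £0.00
Spiral notebook £2.11: all other goods → 7.25% → £0.15
Throat lozenges £7.75: over-the-counter medicine → 0% → £0.00
Total tax = £0.45 + £0.15 = £0.60

£0.60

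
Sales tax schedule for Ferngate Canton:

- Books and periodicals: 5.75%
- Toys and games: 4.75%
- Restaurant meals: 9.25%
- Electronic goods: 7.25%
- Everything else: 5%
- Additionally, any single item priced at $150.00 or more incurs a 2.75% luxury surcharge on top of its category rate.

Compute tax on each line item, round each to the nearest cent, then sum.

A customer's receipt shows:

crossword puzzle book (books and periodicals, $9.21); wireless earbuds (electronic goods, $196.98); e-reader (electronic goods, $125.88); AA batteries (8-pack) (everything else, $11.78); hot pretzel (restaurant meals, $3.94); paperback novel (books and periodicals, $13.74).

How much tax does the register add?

Crossword puzzle book $9.21: books and periodicals → 5.75% → $0.53
Wireless earbuds $196.98: electronic goods → 7.25% + 2.75% surcharge = 10% → $19.70
E-reader $125.88: electronic goods → 7.25% → $9.13
AA batteries (8-pack) $11.78: everything else → 5% → $0.59
Hot pretzel $3.94: restaurant meals → 9.25% → $0.36
Paperback novel $13.74: books and periodicals → 5.75% → $0.79
Total tax = $0.53 + $19.70 + $9.13 + $0.59 + $0.36 + $0.79 = $31.10

$31.10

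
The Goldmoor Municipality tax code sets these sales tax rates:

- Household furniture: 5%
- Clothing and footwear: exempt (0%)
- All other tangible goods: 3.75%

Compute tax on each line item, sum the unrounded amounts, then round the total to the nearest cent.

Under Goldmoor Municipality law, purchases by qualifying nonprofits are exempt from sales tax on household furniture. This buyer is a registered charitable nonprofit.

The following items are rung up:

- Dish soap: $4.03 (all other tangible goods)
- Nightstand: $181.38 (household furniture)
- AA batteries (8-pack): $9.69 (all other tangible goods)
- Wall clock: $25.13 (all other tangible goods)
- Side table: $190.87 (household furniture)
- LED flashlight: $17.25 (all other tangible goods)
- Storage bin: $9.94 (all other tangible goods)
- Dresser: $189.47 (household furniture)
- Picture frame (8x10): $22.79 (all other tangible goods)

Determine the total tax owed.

Dish soap $4.03: all other tangible goods → 3.75% → $0.151125
Nightstand $181.38: household furniture, buyer-exempt → 0% → $0.00
AA batteries (8-pack) $9.69: all other tangible goods → 3.75% → $0.363375
Wall clock $25.13: all other tangible goods → 3.75% → $0.942375
Side table $190.87: household furniture, buyer-exempt → 0% → $0.00
LED flashlight $17.25: all other tangible goods → 3.75% → $0.646875
Storage bin $9.94: all other tangible goods → 3.75% → $0.37275
Dresser $189.47: household furniture, buyer-exempt → 0% → $0.00
Picture frame (8x10) $22.79: all other tangible goods → 3.75% → $0.854625
Unrounded tax sum = $3.331125 → $3.33

$3.33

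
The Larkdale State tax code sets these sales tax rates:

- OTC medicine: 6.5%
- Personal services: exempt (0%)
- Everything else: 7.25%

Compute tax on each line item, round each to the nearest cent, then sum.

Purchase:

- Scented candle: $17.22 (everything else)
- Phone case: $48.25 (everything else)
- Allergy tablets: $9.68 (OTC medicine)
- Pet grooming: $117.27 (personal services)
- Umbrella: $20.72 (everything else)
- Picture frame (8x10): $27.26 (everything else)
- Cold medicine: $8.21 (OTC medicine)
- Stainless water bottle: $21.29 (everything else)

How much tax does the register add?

Scented candle $17.22: everything else → 7.25% → $1.25
Phone case $48.25: everything else → 7.25% → $3.50
Allergy tablets $9.68: OTC medicine → 6.5% → $0.63
Pet grooming $117.27: personal services → 0% → $0.00
Umbrella $20.72: everything else → 7.25% → $1.50
Picture frame (8x10) $27.26: everything else → 7.25% → $1.98
Cold medicine $8.21: OTC medicine → 6.5% → $0.53
Stainless water bottle $21.29: everything else → 7.25% → $1.54
Total tax = $1.25 + $3.50 + $0.63 + $1.50 + $1.98 + $0.53 + $1.54 = $10.93

$10.93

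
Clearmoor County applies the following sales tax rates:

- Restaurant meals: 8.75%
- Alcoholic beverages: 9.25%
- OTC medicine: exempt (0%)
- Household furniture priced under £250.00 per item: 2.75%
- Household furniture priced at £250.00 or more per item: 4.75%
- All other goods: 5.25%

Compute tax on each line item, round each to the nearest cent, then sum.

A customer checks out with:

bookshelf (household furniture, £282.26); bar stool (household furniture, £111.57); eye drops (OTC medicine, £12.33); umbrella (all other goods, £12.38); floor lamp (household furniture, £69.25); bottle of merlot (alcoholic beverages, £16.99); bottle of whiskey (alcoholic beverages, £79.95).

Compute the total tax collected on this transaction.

Bookshelf £282.26: household furniture, £250.00 or more → 4.75% → £13.41
Bar stool £111.57: household furniture, under £250.00 → 2.75% → £3.07
Eye drops £12.33: OTC medicine → 0% → £0.00
Umbrella £12.38: all other goods → 5.25% → £0.65
Floor lamp £69.25: household furniture, under £250.00 → 2.75% → £1.90
Bottle of merlot £16.99: alcoholic beverages → 9.25% → £1.57
Bottle of whiskey £79.95: alcoholic beverages → 9.25% → £7.40
Total tax = £13.41 + £3.07 + £0.65 + £1.90 + £1.57 + £7.40 = £28.00

£28.00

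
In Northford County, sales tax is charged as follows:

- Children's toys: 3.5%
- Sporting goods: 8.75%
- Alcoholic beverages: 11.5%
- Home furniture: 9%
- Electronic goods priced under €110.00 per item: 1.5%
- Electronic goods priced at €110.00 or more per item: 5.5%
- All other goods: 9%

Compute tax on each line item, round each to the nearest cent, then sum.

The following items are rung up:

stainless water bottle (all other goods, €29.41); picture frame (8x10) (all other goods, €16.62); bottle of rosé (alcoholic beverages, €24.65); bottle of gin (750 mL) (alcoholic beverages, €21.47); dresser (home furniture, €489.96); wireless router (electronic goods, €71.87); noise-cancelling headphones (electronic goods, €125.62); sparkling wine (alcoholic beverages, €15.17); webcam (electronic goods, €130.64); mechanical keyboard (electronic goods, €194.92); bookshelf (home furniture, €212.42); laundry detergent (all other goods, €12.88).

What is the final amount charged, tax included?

Stainless water bottle €29.41: all other goods → 9% → €2.65
Picture frame (8x10) €16.62: all other goods → 9% → €1.50
Bottle of rosé €24.65: alcoholic beverages → 11.5% → €2.83
Bottle of gin (750 mL) €21.47: alcoholic beverages → 11.5% → €2.47
Dresser €489.96: home furniture → 9% → €44.10
Wireless router €71.87: electronic goods, under €110.00 → 1.5% → €1.08
Noise-cancelling headphones €125.62: electronic goods, €110.00 or more → 5.5% → €6.91
Sparkling wine €15.17: alcoholic beverages → 11.5% → €1.74
Webcam €130.64: electronic goods, €110.00 or more → 5.5% → €7.19
Mechanical keyboard €194.92: electronic goods, €110.00 or more → 5.5% → €10.72
Bookshelf €212.42: home furniture → 9% → €19.12
Laundry detergent €12.88: all other goods → 9% → €1.16
Subtotal = €1345.63; tax = €101.47; total due = €1447.10

€1447.10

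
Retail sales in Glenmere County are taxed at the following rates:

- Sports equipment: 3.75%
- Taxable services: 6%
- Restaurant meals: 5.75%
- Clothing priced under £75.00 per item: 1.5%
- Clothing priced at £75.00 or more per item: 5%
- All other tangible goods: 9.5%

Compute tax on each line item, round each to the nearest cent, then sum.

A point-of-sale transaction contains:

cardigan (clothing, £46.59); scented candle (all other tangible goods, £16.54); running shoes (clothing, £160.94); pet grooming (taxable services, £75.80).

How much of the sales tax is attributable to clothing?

Cardigan £46.59: clothing, under £75.00 → 1.5% → £0.70
Running shoes £160.94: clothing, £75.00 or more → 5% → £8.05
Tax on clothing = £0.70 + £8.05 = £8.75

£8.75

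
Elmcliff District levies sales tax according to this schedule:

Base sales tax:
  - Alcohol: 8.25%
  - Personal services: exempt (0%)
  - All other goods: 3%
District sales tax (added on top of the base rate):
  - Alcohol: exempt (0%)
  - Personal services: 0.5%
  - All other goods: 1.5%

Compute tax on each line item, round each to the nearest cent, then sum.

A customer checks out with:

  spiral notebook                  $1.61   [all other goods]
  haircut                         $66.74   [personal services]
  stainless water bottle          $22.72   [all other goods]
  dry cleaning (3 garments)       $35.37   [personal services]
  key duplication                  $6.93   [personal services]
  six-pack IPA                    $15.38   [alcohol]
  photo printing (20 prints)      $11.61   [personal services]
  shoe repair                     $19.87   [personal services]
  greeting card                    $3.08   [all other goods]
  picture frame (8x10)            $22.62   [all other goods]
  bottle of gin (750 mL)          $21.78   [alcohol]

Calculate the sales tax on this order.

$6.02

Spiral notebook $1.61: all other goods → 3% + 1.5% district = 4.5% → $0.07
Haircut $66.74: personal services → 0% + 0.5% district = 0.5% → $0.33
Stainless water bottle $22.72: all other goods → 3% + 1.5% district = 4.5% → $1.02
Dry cleaning (3 garments) $35.37: personal services → 0% + 0.5% district = 0.5% → $0.18
Key duplication $6.93: personal services → 0% + 0.5% district = 0.5% → $0.03
Six-pack IPA $15.38: alcohol → 8.25% + 0% district = 8.25% → $1.27
Photo printing (20 prints) $11.61: personal services → 0% + 0.5% district = 0.5% → $0.06
Shoe repair $19.87: personal services → 0% + 0.5% district = 0.5% → $0.10
Greeting card $3.08: all other goods → 3% + 1.5% district = 4.5% → $0.14
Picture frame (8x10) $22.62: all other goods → 3% + 1.5% district = 4.5% → $1.02
Bottle of gin (750 mL) $21.78: alcohol → 8.25% + 0% district = 8.25% → $1.80
Total tax = $0.07 + $0.33 + $1.02 + $0.18 + $0.03 + $1.27 + $0.06 + $0.10 + $0.14 + $1.02 + $1.80 = $6.02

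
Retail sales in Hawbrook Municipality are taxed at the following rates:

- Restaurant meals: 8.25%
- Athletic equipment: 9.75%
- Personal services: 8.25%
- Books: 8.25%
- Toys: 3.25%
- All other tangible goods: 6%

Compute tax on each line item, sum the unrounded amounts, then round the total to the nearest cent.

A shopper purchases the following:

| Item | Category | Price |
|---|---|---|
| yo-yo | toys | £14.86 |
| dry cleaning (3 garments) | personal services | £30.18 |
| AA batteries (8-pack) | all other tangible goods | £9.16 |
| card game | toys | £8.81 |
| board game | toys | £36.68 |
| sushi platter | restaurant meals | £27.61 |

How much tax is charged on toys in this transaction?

Yo-yo £14.86: toys → 3.25% → £0.48295
Card game £8.81: toys → 3.25% → £0.286325
Board game £36.68: toys → 3.25% → £1.1921
Tax on toys: unrounded sum = £1.961375 → £1.96

£1.96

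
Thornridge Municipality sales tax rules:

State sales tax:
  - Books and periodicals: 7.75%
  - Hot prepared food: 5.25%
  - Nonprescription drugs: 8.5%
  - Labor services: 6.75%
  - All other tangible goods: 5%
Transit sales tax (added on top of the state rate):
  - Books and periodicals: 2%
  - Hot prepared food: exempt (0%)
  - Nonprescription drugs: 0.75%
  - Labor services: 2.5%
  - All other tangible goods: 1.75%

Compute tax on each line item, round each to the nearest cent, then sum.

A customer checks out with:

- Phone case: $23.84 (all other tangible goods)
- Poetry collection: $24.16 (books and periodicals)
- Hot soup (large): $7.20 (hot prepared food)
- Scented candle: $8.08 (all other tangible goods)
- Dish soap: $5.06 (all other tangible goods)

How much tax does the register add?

Phone case $23.84: all other tangible goods → 5% + 1.75% transit = 6.75% → $1.61
Poetry collection $24.16: books and periodicals → 7.75% + 2% transit = 9.75% → $2.36
Hot soup (large) $7.20: hot prepared food → 5.25% + 0% transit = 5.25% → $0.38
Scented candle $8.08: all other tangible goods → 5% + 1.75% transit = 6.75% → $0.55
Dish soap $5.06: all other tangible goods → 5% + 1.75% transit = 6.75% → $0.34
Total tax = $1.61 + $2.36 + $0.38 + $0.55 + $0.34 = $5.24

$5.24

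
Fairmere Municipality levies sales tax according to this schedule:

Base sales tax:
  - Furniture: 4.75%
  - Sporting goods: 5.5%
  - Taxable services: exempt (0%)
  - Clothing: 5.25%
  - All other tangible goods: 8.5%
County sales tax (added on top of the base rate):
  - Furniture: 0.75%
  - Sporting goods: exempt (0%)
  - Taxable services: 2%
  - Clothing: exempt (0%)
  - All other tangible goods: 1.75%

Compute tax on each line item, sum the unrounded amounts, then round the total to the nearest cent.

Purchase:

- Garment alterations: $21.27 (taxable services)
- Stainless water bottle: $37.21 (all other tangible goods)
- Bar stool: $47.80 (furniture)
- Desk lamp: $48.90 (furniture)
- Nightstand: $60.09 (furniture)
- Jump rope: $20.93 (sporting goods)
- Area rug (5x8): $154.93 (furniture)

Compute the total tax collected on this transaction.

Garment alterations $21.27: taxable services → 0% + 2% county = 2% → $0.4254
Stainless water bottle $37.21: all other tangible goods → 8.5% + 1.75% county = 10.25% → $3.814025
Bar stool $47.80: furniture → 4.75% + 0.75% county = 5.5% → $2.629
Desk lamp $48.90: furniture → 4.75% + 0.75% county = 5.5% → $2.6895
Nightstand $60.09: furniture → 4.75% + 0.75% county = 5.5% → $3.30495
Jump rope $20.93: sporting goods → 5.5% + 0% county = 5.5% → $1.15115
Area rug (5x8) $154.93: furniture → 4.75% + 0.75% county = 5.5% → $8.52115
Unrounded tax sum = $22.535175 → $22.54

$22.54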